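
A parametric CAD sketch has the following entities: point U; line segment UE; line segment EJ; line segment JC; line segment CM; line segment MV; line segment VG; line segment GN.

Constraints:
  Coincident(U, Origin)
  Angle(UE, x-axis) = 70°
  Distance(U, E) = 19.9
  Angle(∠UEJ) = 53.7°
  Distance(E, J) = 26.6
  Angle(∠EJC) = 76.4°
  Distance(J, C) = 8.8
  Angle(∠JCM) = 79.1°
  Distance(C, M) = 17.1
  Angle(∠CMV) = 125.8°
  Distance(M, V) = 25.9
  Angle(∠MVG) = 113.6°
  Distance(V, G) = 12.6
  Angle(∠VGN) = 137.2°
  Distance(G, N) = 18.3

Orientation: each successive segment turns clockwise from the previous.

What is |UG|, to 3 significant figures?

47.2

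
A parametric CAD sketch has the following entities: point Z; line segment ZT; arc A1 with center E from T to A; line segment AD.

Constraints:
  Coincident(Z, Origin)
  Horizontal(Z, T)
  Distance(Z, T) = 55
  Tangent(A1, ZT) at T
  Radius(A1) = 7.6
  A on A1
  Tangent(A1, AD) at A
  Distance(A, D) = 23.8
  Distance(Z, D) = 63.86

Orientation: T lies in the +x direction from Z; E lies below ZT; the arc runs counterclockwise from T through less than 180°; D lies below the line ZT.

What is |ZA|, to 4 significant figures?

48.77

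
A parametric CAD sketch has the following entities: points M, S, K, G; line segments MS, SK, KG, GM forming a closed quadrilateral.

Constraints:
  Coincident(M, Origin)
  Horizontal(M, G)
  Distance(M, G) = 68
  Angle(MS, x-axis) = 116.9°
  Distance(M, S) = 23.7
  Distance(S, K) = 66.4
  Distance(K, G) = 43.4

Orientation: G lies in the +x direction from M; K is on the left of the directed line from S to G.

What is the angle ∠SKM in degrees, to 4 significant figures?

20.53°

M is at the origin; MG is horizontal with |MG| = 68.0 and G in +x, so G = (68.0, 0). MS runs at 116.9° with |MS| = 23.7, so S = (-10.72, 21.14). K is determined by |SK| = 66.4 and |KG| = 43.4 together: it lies at the intersection of circle(S, 66.4) and circle(G, 43.4). With |SG| = 81.51, the foot of the radical line on SG is 56.25 from S and the perpendicular offset is √(66.4² − 56.25²) = 35.29. Taking the left-of-SG solution: K = (52.75, 40.63).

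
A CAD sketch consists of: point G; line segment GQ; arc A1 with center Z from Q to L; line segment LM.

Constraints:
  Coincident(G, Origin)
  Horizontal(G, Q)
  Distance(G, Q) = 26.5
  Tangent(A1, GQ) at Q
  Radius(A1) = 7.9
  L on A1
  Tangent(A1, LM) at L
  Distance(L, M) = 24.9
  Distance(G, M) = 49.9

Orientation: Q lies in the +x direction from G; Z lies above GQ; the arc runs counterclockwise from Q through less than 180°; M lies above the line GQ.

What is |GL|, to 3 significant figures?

34.8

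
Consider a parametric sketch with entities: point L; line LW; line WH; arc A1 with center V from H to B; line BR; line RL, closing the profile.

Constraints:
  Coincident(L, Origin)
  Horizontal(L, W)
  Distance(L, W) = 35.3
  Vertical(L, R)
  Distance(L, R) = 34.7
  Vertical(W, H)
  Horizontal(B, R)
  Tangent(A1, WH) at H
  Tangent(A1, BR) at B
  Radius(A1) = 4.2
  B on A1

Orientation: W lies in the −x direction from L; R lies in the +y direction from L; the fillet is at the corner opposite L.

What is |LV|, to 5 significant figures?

43.560

LR is vertical with |LR| = 34.7 and R on the +y side, so R = (0.0000, 34.700). The virtual corner opposite L is at (-35.300, 34.700). The tangent condition forces VH to be normal to WH and tangency of A1 to BR means the radius VB is perpendicular to BR, with radius 4.2, so the center V sits 4.2 in from both sides at V = (-31.100, 30.500). Then |LV| = |V − L| = 43.560.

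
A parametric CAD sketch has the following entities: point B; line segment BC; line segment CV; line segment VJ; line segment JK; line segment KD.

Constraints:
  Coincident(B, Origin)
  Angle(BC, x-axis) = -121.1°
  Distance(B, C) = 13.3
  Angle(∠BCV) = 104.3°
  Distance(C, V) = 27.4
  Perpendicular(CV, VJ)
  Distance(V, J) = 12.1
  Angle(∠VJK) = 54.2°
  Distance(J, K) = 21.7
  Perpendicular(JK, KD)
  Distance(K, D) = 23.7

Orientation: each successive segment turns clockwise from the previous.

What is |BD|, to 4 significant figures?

42.38

B is at the origin; BC runs at -121.1° with length 13.3, so C = (-6.870, -11.39). ∠BCV = 104.3° gives CV at 163.2° from the x-axis; with |CV| = 27.4, V = (-33.10, -3.469). CV is perpendicular to VJ, so VJ runs at 73.20°; with |VJ| = 12.1, J = (-29.60, 8.115). ∠VJK = 54.2° gives JK at -52.60° from the x-axis; with |JK| = 21.7, K = (-16.42, -9.124). The perpendicularity gives KD at right angles to JK, so KD runs at -142.6°; with |KD| = 23.7, D = (-35.25, -23.52). Then |BD| = |D − B| = 42.38.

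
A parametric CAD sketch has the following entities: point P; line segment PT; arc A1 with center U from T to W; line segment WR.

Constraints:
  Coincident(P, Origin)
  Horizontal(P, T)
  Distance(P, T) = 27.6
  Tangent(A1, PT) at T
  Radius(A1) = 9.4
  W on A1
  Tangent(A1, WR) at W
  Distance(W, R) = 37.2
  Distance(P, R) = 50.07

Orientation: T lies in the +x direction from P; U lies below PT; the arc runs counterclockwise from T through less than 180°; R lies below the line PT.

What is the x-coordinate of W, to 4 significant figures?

18.20

Checks: |UT| = 9.400 ✓; |UW| = 9.400 ✓; ∠(UW, WR) = 90.00° ✓; |WR| = 37.20 ✓; |PR| = 50.07 ✓.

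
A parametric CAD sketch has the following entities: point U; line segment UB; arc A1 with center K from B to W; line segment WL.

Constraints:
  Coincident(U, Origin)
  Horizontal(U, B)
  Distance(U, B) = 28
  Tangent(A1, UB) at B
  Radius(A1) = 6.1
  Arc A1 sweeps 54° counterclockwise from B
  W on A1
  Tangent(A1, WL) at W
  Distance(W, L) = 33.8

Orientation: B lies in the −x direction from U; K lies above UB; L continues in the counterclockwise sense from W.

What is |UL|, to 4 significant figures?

30.03

U is at the origin; UB is horizontal with |UB| = 28.0 and B on the −x side, so B = (-28.00, 0.000). The tangent condition forces KB to be normal to UB, so K = B + (0, 6.1) = (-28.00, 6.100). On A1, B sits at bearing -90° from K; a 54° counterclockwise sweep puts W at bearing -36°, so W = K + 6.1·(cos -36°, sin -36°) = (-23.06, 2.515). Tangency of A1 to WL means the radius KW is perpendicular to WL, so WL runs along (−sin -36°, cos -36°); with |WL| = 33.8, L = (-3.198, 29.86). Then |UL| = |L − U| = 30.03.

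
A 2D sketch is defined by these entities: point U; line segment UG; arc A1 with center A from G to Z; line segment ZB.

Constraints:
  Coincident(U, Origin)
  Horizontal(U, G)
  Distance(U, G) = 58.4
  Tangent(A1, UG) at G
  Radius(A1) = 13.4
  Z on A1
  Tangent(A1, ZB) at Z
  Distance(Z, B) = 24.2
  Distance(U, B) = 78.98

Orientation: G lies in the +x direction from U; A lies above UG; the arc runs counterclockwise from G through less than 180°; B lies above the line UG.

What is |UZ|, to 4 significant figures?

73.26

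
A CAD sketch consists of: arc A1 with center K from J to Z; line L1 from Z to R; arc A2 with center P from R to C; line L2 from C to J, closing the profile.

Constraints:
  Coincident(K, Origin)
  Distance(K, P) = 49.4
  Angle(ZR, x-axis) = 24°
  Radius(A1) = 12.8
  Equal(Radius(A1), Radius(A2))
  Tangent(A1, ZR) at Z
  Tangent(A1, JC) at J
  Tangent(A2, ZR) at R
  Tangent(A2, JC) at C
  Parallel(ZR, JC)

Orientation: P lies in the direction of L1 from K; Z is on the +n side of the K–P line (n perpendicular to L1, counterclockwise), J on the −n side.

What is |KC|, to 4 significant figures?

51.03

Tangency of A1 to both parallel lines with radius 12.8 puts Z and J at K ± 12.8·n: Z = (-5.206, 11.69), J = (5.206, -11.69). Equal radii place R and C the same way about P: R = P + 12.8·n = (39.92, 31.79), C = P − 12.8·n = (50.34, 8.399). Then |KC| = |C − K| = 51.03.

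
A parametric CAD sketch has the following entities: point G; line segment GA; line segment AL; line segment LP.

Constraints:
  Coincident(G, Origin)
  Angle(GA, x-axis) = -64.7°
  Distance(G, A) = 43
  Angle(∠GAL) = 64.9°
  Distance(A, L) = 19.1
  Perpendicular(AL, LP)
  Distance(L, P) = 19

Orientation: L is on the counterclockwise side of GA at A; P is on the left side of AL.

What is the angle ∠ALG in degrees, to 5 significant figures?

88.736°

G is at the origin; GA runs at -64.7° with length 43.0, so A = 43.0·(cos -64.7°, sin -64.7°) = (18.376, -38.876). ∠GAL = 64.9°, so AL runs at -64.7° + (180° − 64.9°) = 50.400° from the x-axis; with |AL| = 19.1, L = A + 19.1·(cos 50.400°, sin 50.400°) = (30.551, -24.159). Then cos ∠ALG = LA·LG / (|LA||LG|), giving 88.736°.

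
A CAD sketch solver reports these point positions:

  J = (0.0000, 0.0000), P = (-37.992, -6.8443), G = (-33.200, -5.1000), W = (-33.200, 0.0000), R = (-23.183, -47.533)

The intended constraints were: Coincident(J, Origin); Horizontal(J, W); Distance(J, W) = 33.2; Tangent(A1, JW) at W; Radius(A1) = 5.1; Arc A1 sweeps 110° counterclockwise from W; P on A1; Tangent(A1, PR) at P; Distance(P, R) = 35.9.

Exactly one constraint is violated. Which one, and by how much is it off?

Distance(P, R) = 35.9 — off by 7.40.

J = (0.00, 0.00) ✓; J.y = 0.00, W.y = 0.00 ✓; |JW| = 33.20 ✓; ∠(GW, WJ) = 90.00° ✓; |GW| = 5.100 ✓; bearing(G→P) − bearing(G→W) = 110.0° ✓; |GP| = 5.100 ✓; ∠(GP, PR) = 90.00° ✓; |PR| = 43.30 ✗.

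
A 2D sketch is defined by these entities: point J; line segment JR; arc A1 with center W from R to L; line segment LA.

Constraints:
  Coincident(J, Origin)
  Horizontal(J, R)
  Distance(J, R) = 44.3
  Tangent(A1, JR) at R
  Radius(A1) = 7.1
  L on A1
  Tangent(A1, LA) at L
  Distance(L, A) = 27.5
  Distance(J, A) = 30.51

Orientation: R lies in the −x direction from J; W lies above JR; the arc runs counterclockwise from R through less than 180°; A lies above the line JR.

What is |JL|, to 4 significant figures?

39.13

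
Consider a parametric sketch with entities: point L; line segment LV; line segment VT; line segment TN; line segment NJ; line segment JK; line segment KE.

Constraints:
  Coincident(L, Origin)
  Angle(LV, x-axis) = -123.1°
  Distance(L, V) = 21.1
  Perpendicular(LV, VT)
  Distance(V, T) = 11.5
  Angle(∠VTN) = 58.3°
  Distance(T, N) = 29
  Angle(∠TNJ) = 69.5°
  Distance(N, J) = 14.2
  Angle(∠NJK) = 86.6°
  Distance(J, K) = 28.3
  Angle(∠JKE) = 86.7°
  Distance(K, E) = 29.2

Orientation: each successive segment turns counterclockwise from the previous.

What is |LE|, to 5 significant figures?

26.027

L is at the origin; LV runs at -123.1° with length 21.1, so V = (-11.523, -17.676). The perpendicularity gives VT at right angles to LV, so VT runs at -33.100°; with |VT| = 11.5, T = (-1.8890, -23.956). ∠VTN = 58.3° gives TN at 88.600° from the x-axis; with |TN| = 29.0, N = (-1.1805, 5.0353). ∠TNJ = 69.5° gives NJ at -160.90° from the x-axis; with |NJ| = 14.2, J = (-14.599, 0.38881). ∠NJK = 86.6° gives JK at -67.500° from the x-axis; with |JK| = 28.3, K = (-3.7688, -25.757). ∠JKE = 86.7° gives KE at 25.800° from the x-axis; with |KE| = 29.2, E = (22.521, -13.048). Then |LE| = |E − L| = 26.027.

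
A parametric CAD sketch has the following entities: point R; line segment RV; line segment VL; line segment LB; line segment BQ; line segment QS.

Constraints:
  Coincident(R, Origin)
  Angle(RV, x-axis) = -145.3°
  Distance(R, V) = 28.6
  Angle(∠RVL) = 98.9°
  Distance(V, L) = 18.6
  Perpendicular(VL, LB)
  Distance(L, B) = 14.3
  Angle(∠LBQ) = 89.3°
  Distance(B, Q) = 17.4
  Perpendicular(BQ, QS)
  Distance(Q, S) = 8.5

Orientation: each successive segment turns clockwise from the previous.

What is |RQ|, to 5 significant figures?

15.244

VL ⟂ LB, so LB runs at 43.600°; with |LB| = 14.3, B = (-25.985, 7.0498). ∠LBQ = 89.3° gives BQ at -47.100° from the x-axis; with |BQ| = 17.4, Q = (-14.140, -5.6965). Then |RQ| = |Q − R| = 15.244.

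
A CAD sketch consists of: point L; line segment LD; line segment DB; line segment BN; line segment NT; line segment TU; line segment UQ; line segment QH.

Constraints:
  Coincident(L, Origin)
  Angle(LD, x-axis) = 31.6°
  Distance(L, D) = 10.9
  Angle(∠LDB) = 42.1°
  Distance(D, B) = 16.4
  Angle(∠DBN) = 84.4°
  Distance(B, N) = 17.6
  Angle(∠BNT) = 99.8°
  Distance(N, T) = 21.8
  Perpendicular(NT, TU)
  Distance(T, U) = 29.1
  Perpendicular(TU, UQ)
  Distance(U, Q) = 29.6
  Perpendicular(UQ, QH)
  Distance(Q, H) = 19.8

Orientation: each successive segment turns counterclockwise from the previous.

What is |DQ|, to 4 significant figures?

23.65

L is at the origin; LD runs at 31.6° with length 10.9, so D = (9.284, 5.711). ∠LDB = 42.1° gives DB at 169.5° from the x-axis; with |DB| = 16.4, B = (-6.842, 8.700). ∠DBN = 84.4° gives BN at -94.90° from the x-axis; with |BN| = 17.6, N = (-8.345, -8.836). ∠BNT = 99.8° gives NT at -14.70° from the x-axis; with |NT| = 21.8, T = (12.74, -14.37). The perpendicularity gives TU at right angles to NT, so TU runs at 75.30°; with |TU| = 29.1, U = (20.13, 13.78). TU is perpendicular to UQ, so UQ runs at 165.3°; with |UQ| = 29.6, Q = (-8.505, 21.29). Then |DQ| = |Q − D| = 23.65.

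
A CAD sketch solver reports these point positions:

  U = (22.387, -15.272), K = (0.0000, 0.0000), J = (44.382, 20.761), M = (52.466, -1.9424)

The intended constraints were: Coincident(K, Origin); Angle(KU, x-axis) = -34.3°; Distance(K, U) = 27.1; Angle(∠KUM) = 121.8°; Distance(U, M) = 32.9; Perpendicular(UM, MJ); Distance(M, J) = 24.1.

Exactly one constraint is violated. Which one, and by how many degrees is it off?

Perpendicular(UM, MJ) — off by 4.30°.

K = (0.00, 0.00) ✓; KU at -34.30° ✓; |KU| = 27.10 ✓; ∠KUM = 121.8° ✓; |UM| = 32.90 ✓; ∠(UM, MJ) = 85.70° ✗; |MJ| = 24.10 ✓.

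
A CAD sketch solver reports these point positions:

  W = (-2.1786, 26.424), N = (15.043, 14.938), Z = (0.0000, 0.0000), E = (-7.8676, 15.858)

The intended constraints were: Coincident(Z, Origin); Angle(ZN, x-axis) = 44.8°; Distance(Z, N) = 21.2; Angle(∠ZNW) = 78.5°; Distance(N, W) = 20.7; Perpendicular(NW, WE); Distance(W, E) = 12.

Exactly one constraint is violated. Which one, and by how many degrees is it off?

Perpendicular(NW, WE) — off by 5.40°.

Z = (0.00, 0.00) ✓; ZN at 44.80° ✓; |ZN| = 21.20 ✓; ∠ZNW = 78.50° ✓; |NW| = 20.70 ✓; ∠(NW, WE) = 95.40° ✗; |WE| = 12.00 ✓.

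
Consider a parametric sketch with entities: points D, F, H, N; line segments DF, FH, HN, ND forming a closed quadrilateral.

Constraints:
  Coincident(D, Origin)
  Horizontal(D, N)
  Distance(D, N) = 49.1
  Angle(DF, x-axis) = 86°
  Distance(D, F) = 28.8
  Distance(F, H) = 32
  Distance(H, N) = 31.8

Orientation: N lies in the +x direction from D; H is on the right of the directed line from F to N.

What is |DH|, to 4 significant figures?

17.32

Checks: D.y = 0.00, N.y = 0.00 ✓; |FH| = 32.00 ✓; |HN| = 31.80 ✓.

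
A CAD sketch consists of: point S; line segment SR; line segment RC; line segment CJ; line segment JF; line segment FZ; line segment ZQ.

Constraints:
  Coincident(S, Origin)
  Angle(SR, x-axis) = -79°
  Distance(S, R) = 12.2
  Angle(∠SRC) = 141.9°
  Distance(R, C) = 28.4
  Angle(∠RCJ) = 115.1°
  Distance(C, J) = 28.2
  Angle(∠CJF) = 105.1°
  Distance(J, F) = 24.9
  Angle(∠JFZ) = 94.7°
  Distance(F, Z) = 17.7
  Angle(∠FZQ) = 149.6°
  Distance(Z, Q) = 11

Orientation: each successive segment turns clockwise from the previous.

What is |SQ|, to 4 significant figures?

19.11

S is at the origin; SR runs at -79.0° with length 12.2, so R = (2.328, -11.98). ∠SRC = 141.9° gives RC at -117.1° from the x-axis; with |RC| = 28.4, C = (-10.61, -37.26). ∠RCJ = 115.1° gives CJ at 178.0° from the x-axis; with |CJ| = 28.2, J = (-38.79, -36.27). ∠CJF = 105.1° gives JF at 103.1° from the x-axis; with |JF| = 24.9, F = (-44.44, -12.02). ∠JFZ = 94.7° gives FZ at 17.80° from the x-axis; with |FZ| = 17.7, Z = (-27.58, -6.611). ∠FZQ = 149.6° gives ZQ at -12.60° from the x-axis; with |ZQ| = 11.0, Q = (-16.85, -9.010). Then |SQ| = |Q − S| = 19.11.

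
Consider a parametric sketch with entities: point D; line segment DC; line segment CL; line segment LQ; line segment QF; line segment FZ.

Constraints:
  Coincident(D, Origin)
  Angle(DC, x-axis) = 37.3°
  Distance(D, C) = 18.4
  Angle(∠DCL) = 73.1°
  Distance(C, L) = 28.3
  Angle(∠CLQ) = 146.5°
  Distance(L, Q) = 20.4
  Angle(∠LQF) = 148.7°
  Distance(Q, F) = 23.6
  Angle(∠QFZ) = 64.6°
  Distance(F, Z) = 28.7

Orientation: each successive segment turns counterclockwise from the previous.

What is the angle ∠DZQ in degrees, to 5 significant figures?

96.294°

D is at the origin; DC runs at 37.3° with length 18.4, so C = (14.637, 11.150). ∠DCL = 73.1° gives CL at 144.20° from the x-axis; with |CL| = 28.3, L = (-8.3164, 27.704). ∠CLQ = 146.5° gives LQ at 177.70° from the x-axis; with |LQ| = 20.4, Q = (-28.700, 28.523). ∠LQF = 148.7° gives QF at -151.00° from the x-axis; with |QF| = 23.6, F = (-49.341, 17.082). ∠QFZ = 64.6° gives FZ at -35.600° from the x-axis; with |FZ| = 28.7, Z = (-26.005, 0.37474). Then cos ∠DZQ = ZD·ZQ / (|ZD||ZQ|), giving 96.294°.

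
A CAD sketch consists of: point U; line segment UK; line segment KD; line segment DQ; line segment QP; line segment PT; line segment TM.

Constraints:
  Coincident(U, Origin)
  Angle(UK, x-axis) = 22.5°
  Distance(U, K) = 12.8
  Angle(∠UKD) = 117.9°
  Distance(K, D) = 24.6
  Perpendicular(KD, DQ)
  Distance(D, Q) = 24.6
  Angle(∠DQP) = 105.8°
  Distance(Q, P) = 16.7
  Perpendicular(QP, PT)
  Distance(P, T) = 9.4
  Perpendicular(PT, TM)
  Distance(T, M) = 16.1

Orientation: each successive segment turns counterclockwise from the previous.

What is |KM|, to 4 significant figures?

26.60

QP is perpendicular to PT, so PT runs at -21.20°; with |PT| = 9.4, T = (-7.625, 12.74). PT is perpendicular to TM, so TM runs at 68.80°; with |TM| = 16.1, M = (-1.803, 27.75). Then |KM| = |M − K| = 26.60.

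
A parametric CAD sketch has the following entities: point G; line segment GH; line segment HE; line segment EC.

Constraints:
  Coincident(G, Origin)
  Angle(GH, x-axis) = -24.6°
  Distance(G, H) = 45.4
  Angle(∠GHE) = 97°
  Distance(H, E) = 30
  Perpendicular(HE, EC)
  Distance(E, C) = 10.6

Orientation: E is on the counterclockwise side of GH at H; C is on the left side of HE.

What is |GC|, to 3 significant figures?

49.5

G is at the origin; GH runs at -24.6° with length 45.4, so H = 45.4·(cos -24.6°, sin -24.6°) = (41.3, -18.9). ∠GHE = 97.0°, so HE runs at -24.6° + (180° − 97.0°) = 58.4° from the x-axis; with |HE| = 30.0, E = H + 30.0·(cos 58.4°, sin 58.4°) = (57.0, 6.65). HE is perpendicular to EC; with |EC| = 10.6 on the left of HE, C = E + 10.6·(-0.852, 0.524) = (48.0, 12.2). Then |GC| = |C − G| = 49.5.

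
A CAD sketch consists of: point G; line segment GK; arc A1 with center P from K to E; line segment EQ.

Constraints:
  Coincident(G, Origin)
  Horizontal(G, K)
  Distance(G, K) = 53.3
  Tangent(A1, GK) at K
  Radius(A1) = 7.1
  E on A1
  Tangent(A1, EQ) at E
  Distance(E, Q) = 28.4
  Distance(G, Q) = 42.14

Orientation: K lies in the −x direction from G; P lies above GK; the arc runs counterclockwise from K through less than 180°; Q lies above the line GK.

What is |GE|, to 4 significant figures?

47.42

G is at the origin; GK is horizontal with |GK| = 53.3 and K on the −x side, so K = (-53.30, 0.000). A1 meets GK tangentially, so PK is at right angles to GK, so P = K + (0, 7.1) = (-53.30, 7.100). Since PE ⟂ EQ (tangency), |PQ| = √(7.1² + 28.4²) = 29.27 regardless of where E sits on A1. So Q lies on both circle(G, 42.14) and circle(P, 29.27); the above-GK intersection is Q = (-32.11, 27.29). E is the foot of the tangent from Q: E = (-47.30, 3.301).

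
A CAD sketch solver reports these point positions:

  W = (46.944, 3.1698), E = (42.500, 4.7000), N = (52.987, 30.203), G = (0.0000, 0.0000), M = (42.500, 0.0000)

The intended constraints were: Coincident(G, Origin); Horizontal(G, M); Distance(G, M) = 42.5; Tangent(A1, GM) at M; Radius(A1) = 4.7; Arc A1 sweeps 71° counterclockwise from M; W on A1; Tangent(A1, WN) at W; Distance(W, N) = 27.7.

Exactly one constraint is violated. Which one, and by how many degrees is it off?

Tangent(A1, WN) at W — off by 6.40°.

G = (0.00, 0.00) ✓; G.y = 0.00, M.y = 0.00 ✓; |GM| = 42.50 ✓; ∠(EM, MG) = 90.00° ✓; |EM| = 4.700 ✓; bearing(E→W) − bearing(E→M) = 71.00° ✓; |EW| = 4.700 ✓; ∠(EW, WN) = 83.60° ✗; |WN| = 27.70 ✓.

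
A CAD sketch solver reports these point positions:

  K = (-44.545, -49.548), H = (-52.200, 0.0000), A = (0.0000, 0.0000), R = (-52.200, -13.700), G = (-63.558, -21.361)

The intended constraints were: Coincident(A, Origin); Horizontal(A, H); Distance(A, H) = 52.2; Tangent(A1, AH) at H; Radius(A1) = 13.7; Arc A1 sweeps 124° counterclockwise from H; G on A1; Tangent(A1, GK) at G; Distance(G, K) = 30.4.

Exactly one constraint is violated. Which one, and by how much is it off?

Distance(G, K) = 30.4 — off by 3.60.

A = (0.00, 0.00) ✓; A.y = 0.00, H.y = 0.00 ✓; |AH| = 52.20 ✓; ∠(RH, HA) = 90.00° ✓; |RH| = 13.70 ✓; bearing(R→G) − bearing(R→H) = 124.0° ✓; |RG| = 13.70 ✓; ∠(RG, GK) = 90.00° ✓; |GK| = 34.00 ✗.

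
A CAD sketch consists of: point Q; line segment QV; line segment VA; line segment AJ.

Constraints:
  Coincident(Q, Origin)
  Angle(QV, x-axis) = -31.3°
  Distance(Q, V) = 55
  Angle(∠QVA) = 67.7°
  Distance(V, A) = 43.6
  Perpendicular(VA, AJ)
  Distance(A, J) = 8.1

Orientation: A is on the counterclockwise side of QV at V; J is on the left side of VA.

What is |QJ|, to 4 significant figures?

48.45

Q is at the origin; QV runs at -31.3° with length 55.0, so V = 55.0·(cos -31.3°, sin -31.3°) = (47.00, -28.57). ∠QVA = 67.7°, so VA runs at -31.3° + (180° − 67.7°) = 81.00° from the x-axis; with |VA| = 43.6, A = V + 43.6·(cos 81.00°, sin 81.00°) = (53.82, 14.49). The perpendicularity gives AJ at right angles to VA; with |AJ| = 8.1 on the left of VA, J = A + 8.1·(-0.9877, 0.1564) = (45.82, 15.76). Then |QJ| = |J − Q| = 48.45.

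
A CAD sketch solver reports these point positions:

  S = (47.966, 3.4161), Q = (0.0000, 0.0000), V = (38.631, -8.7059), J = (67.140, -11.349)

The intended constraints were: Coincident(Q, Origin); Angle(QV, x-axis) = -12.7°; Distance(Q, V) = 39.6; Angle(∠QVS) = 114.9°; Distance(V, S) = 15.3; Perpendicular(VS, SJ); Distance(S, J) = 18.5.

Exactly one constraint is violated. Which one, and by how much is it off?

Distance(S, J) = 18.5 — off by 5.70.

Q = (0.00, 0.00) ✓; QV at -12.70° ✓; |QV| = 39.60 ✓; ∠QVS = 114.9° ✓; |VS| = 15.30 ✓; ∠(VS, SJ) = 90.00° ✓; |SJ| = 24.20 ✗.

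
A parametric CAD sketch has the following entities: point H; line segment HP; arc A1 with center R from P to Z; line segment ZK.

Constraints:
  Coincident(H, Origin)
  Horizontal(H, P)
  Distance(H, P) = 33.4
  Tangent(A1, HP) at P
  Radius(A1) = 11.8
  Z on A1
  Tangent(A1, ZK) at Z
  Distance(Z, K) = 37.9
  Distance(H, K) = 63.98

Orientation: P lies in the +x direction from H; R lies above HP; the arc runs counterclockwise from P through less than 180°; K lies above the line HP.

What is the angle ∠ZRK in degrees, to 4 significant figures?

72.71°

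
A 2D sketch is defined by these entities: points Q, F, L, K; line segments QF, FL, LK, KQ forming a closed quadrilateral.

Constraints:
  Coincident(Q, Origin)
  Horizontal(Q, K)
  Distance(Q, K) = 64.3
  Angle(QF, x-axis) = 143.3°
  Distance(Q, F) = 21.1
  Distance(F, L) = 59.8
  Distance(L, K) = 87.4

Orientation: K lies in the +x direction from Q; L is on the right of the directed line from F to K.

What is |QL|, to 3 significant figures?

47.7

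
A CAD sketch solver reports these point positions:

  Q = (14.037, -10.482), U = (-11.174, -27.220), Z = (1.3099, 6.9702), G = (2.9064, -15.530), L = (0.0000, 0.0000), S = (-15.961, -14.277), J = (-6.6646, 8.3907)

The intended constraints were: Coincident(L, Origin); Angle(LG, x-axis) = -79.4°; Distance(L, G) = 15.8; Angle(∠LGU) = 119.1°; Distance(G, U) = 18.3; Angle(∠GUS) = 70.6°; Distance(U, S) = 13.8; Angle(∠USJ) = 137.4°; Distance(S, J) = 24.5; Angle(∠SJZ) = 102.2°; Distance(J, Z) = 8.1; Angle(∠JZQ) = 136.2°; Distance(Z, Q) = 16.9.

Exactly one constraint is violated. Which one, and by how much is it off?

Distance(Z, Q) = 16.9 — off by 4.70.

L = (0.00, 0.00) ✓; LG at -79.40° ✓; |LG| = 15.80 ✓; ∠LGU = 119.1° ✓; |GU| = 18.30 ✓; ∠GUS = 70.60° ✓; |US| = 13.80 ✓; ∠USJ = 137.4° ✓; |SJ| = 24.50 ✓; ∠SJZ = 102.2° ✓; |JZ| = 8.100 ✓; ∠JZQ = 136.2° ✓; |ZQ| = 21.60 ✗.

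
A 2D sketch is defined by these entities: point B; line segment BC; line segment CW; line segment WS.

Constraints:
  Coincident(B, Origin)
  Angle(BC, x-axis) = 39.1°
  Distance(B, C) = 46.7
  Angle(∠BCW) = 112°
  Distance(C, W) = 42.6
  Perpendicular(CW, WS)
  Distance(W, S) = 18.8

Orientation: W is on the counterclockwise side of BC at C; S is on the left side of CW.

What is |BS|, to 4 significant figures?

64.90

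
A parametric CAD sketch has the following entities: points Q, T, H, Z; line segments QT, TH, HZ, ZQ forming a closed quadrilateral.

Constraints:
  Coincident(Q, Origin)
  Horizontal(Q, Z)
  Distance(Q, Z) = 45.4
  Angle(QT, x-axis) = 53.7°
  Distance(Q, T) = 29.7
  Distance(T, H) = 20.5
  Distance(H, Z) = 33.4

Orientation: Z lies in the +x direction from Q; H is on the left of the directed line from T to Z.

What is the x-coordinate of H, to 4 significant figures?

36.36

Checks: Q.y = 0.00, Z.y = 0.00 ✓; |TH| = 20.50 ✓; |HZ| = 33.40 ✓.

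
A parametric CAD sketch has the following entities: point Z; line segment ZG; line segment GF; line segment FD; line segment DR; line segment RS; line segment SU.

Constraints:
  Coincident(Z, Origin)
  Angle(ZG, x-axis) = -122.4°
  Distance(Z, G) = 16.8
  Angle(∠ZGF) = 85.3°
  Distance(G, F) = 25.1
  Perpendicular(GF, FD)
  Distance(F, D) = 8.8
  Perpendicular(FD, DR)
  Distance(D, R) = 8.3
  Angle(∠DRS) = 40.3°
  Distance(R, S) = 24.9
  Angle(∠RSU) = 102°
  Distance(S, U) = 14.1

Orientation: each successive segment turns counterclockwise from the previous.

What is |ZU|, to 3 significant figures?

48.1

Z is at the origin; ZG runs at -122.4° with length 16.8, so G = (-9.00, -14.2). ∠ZGF = 85.3° gives GF at -27.7° from the x-axis; with |GF| = 25.1, F = (13.2, -25.9). The perpendicularity gives FD at right angles to GF, so FD runs at 62.3°; with |FD| = 8.8, D = (17.3, -18.1). The perpendicularity gives DR at right angles to FD, so DR runs at 152°; with |DR| = 8.3, R = (9.96, -14.2). ∠DRS = 40.3° gives RS at -68.0° from the x-axis; with |RS| = 24.9, S = (19.3, -37.3). ∠RSU = 102.0° gives SU at 10.0° from the x-axis; with |SU| = 14.1, U = (33.2, -34.8). Then |ZU| = |U − Z| = 48.1.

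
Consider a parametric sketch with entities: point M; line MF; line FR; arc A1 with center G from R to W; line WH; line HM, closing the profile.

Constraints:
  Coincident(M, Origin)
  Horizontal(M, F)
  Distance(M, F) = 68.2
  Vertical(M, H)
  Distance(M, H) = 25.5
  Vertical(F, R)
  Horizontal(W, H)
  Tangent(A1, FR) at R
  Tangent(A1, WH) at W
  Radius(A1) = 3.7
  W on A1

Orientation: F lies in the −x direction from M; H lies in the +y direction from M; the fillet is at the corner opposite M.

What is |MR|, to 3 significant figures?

71.6

The virtual corner opposite M is at (-68.2, 25.5). The tangent condition forces GR to be normal to FR and since A1 is tangent to WH there, GW ⟂ WH, with radius 3.7, so the center G sits 3.7 in from both sides at G = (-64.5, 21.8). That places the tangent points at R = (-68.2, 21.8) on FR and W = (-64.5, 25.5) on WH. Then |MR| = |R − M| = 71.6.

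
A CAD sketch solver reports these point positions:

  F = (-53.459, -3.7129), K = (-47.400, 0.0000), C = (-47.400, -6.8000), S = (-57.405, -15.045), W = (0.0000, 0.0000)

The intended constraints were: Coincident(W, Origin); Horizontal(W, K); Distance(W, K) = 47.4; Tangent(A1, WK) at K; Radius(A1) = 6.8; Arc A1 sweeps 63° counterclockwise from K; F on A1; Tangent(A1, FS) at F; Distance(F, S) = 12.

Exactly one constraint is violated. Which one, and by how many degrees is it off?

Tangent(A1, FS) at F — off by 7.80°.

W = (0.00, 0.00) ✓; W.y = 0.00, K.y = 0.00 ✓; |WK| = 47.40 ✓; ∠(CK, KW) = 90.00° ✓; |CK| = 6.800 ✓; bearing(C→F) − bearing(C→K) = 63.00° ✓; |CF| = 6.800 ✓; ∠(CF, FS) = 82.20° ✗; |FS| = 12.00 ✓.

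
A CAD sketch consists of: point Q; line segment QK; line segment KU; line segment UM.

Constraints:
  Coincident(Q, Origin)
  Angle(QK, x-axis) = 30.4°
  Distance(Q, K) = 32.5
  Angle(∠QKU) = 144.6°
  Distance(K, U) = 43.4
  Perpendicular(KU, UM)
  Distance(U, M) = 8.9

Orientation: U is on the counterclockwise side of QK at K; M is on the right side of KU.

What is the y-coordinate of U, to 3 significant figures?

56.0

Q is at the origin; QK runs at 30.4° with length 32.5, so K = 32.5·(cos 30.4°, sin 30.4°) = (28.0, 16.4). ∠QKU = 144.6°, so KU runs at 30.4° + (180° − 144.6°) = 65.8° from the x-axis; with |KU| = 43.4, U = K + 43.4·(cos 65.8°, sin 65.8°) = (45.8, 56.0). So U.y = 56.0.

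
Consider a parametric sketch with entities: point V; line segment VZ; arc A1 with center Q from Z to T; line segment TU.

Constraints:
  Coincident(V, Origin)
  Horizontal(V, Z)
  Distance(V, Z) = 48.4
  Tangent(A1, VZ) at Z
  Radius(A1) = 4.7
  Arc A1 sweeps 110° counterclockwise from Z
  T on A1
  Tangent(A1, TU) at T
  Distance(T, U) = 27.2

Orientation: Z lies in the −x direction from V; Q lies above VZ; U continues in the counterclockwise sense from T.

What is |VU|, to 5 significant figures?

62.088

V is at the origin; VZ is horizontal with |VZ| = 48.4 and Z on the −x side, so Z = (-48.400, 0.0000). Tangency of A1 to VZ means the radius QZ is perpendicular to VZ, so Q = Z + (0, 4.7) = (-48.400, 4.7000). On A1, Z sits at bearing -90° from Q; a 110° counterclockwise sweep puts T at bearing 20°, so T = Q + 4.7·(cos 20°, sin 20°) = (-43.983, 6.3075). The tangent condition forces QT to be normal to TU, so TU runs along (−sin 20°, cos 20°); with |TU| = 27.2, U = (-53.286, 31.867). Then |VU| = |U − V| = 62.088.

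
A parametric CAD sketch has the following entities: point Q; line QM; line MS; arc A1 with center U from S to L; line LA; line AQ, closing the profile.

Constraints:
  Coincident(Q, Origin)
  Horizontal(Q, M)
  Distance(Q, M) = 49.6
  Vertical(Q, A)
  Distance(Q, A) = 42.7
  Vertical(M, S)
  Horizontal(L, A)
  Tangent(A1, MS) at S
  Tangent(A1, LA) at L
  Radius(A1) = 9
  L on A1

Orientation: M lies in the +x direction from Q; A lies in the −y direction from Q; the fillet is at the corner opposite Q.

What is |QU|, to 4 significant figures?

52.76

Q is at the origin; QM is horizontal with |QM| = 49.6 and M on the +x side, so M = (49.60, 0.000). QA is vertical with |QA| = 42.7 and A on the −y side, so A = (0.000, -42.70). The virtual corner opposite Q is at (49.60, -42.70). Since A1 is tangent to MS there, US ⟂ MS and A1 meets LA tangentially, so UL is at right angles to LA, with radius 9.0, so the center U sits 9.0 in from both sides at U = (40.60, -33.70). Then |QU| = |U − Q| = 52.76.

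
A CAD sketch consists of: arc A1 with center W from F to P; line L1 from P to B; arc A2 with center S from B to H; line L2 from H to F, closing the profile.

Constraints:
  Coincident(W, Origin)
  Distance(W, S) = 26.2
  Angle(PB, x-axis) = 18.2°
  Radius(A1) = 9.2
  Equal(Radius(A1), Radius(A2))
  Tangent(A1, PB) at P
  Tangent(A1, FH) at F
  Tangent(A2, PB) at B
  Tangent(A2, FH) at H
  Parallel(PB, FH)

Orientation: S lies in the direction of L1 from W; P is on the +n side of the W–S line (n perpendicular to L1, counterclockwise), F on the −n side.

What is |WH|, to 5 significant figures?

27.768

The slot axis is L1's direction at 18.2°, so u = (cos 18.2°, sin 18.2°) = (0.94997, 0.31233) and n = (−sin 18.2°, cos 18.2°) = (-0.31233, 0.94997). W is at the origin and S lies 26.2 along u from W, so S = 26.2·u = (24.889, 8.1832). Tangency of A1 to both parallel lines with radius 9.2 puts P and F at W ± 9.2·n: P = (-2.8735, 8.7397), F = (2.8735, -8.7397). Equal radii place B and H the same way about S: B = S + 9.2·n = (22.016, 16.923), H = S − 9.2·n = (27.763, -0.55657). Then |WH| = |H − W| = 27.768.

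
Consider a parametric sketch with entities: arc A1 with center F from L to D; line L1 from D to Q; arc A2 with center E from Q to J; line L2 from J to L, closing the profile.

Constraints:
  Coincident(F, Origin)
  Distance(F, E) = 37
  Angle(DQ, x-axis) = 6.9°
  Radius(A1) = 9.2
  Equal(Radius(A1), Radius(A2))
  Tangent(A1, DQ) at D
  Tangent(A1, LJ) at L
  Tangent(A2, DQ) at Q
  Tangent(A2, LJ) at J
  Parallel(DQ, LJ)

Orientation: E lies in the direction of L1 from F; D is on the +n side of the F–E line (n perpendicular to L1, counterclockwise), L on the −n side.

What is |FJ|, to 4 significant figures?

38.13

The slot axis is L1's direction at 6.9°, so u = (cos 6.9°, sin 6.9°) = (0.9928, 0.1201) and n = (−sin 6.9°, cos 6.9°) = (-0.1201, 0.9928). F is at the origin and E lies 37.0 along u from F, so E = 37.0·u = (36.73, 4.445). Tangency of A1 to both parallel lines with radius 9.2 puts D and L at F ± 9.2·n: D = (-1.105, 9.133), L = (1.105, -9.133). Equal radii place Q and J the same way about E: Q = E + 9.2·n = (35.63, 13.58), J = E − 9.2·n = (37.84, -4.688). Then |FJ| = |J − F| = 38.13.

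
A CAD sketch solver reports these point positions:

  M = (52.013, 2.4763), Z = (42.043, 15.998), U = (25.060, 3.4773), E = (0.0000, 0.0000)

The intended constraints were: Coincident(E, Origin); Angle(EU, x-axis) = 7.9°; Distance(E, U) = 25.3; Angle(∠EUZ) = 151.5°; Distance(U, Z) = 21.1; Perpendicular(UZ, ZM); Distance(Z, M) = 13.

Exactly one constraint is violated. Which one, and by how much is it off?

Distance(Z, M) = 13 — off by 3.80.

E = (0.00, 0.00) ✓; EU at 7.900° ✓; |EU| = 25.30 ✓; ∠EUZ = 151.5° ✓; |UZ| = 21.10 ✓; ∠(UZ, ZM) = 90.00° ✓; |ZM| = 16.80 ✗.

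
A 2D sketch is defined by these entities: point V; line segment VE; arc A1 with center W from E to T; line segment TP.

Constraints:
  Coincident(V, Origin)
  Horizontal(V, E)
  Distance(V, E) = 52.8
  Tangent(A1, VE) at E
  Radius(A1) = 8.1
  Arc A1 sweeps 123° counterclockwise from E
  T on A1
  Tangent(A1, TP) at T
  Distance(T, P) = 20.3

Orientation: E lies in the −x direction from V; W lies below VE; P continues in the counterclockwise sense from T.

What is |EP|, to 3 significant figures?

29.8

V is at the origin; VE is horizontal with |VE| = 52.8 and E on the −x side, so E = (-52.8, 0.00). The tangent condition forces WE to be normal to VE, so W = E + (0, -8.1) = (-52.8, -8.10). On A1, E sits at bearing 90° from W; a 123° counterclockwise sweep puts T at bearing 213°, so T = W + 8.1·(cos 213°, sin 213°) = (-59.6, -12.5). The tangent condition forces WT to be normal to TP, so TP runs along (−sin 213°, cos 213°); with |TP| = 20.3, P = (-48.5, -29.5). Then |EP| = |P − E| = 29.8.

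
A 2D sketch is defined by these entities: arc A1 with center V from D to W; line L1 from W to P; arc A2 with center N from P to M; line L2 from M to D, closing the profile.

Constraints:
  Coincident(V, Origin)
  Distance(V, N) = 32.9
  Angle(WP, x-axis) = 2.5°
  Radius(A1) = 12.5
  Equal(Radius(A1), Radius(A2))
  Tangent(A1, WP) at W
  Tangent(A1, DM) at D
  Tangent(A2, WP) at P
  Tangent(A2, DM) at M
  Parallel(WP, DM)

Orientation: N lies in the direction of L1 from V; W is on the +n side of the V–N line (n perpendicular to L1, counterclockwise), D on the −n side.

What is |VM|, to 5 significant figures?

35.195

Tangency of A1 to both parallel lines with radius 12.5 puts W and D at V ± 12.5·n: W = (-0.54524, 12.488), D = (0.54524, -12.488). Equal radii place P and M the same way about N: P = N + 12.5·n = (32.323, 13.923), M = N − 12.5·n = (33.414, -11.053). Then |VM| = |M − V| = 35.195.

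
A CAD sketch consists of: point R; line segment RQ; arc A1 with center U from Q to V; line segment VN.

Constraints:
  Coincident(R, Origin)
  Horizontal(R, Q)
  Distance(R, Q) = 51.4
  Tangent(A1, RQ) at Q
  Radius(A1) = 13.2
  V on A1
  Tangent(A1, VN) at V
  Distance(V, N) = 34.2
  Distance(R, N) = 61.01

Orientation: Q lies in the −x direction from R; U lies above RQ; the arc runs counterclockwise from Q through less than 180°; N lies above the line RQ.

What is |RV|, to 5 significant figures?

40.435

R is at the origin; R and Q share the same y with |RQ| = 51.4 and Q on the −x side, so Q = (-51.400, 0.0000). A1 meets RQ tangentially, so UQ is at right angles to RQ, so U = Q + (0, 13.2) = (-51.400, 13.200). Since UV ⟂ VN (tangency), |UN| = √(13.2² + 34.2²) = 36.659 regardless of where V sits on A1. So N lies on both circle(R, 61.01) and circle(U, 36.659); the above-RQ intersection is N = (-38.344, 47.455). V is the foot of the tangent from N: V = (-38.200, 13.255).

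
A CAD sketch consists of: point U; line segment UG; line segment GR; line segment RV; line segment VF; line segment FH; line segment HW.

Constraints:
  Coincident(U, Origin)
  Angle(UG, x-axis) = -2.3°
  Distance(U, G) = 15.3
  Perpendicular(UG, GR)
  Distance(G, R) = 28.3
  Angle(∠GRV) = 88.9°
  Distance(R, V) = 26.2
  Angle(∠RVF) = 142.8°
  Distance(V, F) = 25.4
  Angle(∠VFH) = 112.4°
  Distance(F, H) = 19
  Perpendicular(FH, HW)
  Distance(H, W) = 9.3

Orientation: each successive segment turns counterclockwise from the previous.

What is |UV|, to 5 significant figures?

29.856

U is at the origin; UG runs at -2.3° with length 15.3, so G = (15.288, -0.61402). UG ⟂ GR, so GR runs at 87.700°; with |GR| = 28.3, R = (16.423, 27.663). ∠GRV = 88.9° gives RV at 178.80° from the x-axis; with |RV| = 26.2, V = (-9.7708, 28.212). Then |UV| = |V − U| = 29.856.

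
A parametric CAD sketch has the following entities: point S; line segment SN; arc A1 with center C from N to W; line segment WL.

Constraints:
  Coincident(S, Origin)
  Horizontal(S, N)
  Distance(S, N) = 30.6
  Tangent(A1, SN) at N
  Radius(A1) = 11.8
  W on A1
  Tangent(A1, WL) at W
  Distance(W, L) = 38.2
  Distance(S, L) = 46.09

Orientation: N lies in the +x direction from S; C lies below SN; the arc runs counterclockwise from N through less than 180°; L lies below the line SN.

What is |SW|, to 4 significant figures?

21.07

Checks: |CW| = 11.80 ✓; ∠(CW, WL) = 90.00° ✓; |WL| = 38.20 ✓; |SL| = 46.09 ✓.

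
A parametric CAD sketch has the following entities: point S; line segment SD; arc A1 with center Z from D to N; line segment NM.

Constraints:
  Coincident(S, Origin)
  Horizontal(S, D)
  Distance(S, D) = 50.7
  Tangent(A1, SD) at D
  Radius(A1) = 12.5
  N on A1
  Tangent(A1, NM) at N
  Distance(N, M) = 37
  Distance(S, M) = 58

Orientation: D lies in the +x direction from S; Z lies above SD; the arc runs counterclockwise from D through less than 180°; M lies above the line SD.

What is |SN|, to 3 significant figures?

63.2

S is at the origin; S and D share the same y with |SD| = 50.7 and D on the +x side, so D = (50.7, 0.00). Tangency of A1 to SD means the radius ZD is perpendicular to SD, so Z = D + (0, 12.5) = (50.7, 12.5). Since ZN ⟂ NM (tangency), |ZM| = √(12.5² + 37.0²) = 39.1 regardless of where N sits on A1. So M lies on both circle(S, 58.0) and circle(Z, 39.1); the above-SD intersection is M = (33.3, 47.5). N is the foot of the tangent from M: N = (59.5, 21.4).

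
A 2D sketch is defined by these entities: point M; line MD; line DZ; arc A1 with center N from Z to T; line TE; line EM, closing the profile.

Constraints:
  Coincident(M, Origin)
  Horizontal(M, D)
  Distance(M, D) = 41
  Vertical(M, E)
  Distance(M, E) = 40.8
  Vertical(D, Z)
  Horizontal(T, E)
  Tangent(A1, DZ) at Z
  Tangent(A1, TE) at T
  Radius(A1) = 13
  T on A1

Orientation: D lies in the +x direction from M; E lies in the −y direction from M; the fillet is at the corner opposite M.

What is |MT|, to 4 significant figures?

49.48

The virtual corner opposite M is at (41.00, -40.80). The tangent condition forces NZ to be normal to DZ and tangency of A1 to TE means the radius NT is perpendicular to TE, with radius 13.0, so the center N sits 13.0 in from both sides at N = (28.00, -27.80). That places the tangent points at Z = (41.00, -27.80) on DZ and T = (28.00, -40.80) on TE. Then |MT| = |T − M| = 49.48.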